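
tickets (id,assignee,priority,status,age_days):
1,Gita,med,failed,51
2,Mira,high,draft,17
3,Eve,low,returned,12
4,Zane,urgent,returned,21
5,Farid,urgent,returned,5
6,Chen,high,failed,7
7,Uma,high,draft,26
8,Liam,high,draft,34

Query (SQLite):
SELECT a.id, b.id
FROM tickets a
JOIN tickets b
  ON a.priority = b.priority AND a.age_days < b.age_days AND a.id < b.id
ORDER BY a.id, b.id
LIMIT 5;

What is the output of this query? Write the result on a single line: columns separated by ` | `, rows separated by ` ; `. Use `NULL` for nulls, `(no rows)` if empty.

Pairs (a,b) with same priority, a.age_days < b.age_days, a.id < b.id.
priority groups: high:{2,6,7,8} low:{3} med:{1} urgent:{4,5}
Ordered by (a.id, b.id); first 5.

2 | 7 ; 2 | 8 ; 6 | 7 ; 6 | 8 ; 7 | 8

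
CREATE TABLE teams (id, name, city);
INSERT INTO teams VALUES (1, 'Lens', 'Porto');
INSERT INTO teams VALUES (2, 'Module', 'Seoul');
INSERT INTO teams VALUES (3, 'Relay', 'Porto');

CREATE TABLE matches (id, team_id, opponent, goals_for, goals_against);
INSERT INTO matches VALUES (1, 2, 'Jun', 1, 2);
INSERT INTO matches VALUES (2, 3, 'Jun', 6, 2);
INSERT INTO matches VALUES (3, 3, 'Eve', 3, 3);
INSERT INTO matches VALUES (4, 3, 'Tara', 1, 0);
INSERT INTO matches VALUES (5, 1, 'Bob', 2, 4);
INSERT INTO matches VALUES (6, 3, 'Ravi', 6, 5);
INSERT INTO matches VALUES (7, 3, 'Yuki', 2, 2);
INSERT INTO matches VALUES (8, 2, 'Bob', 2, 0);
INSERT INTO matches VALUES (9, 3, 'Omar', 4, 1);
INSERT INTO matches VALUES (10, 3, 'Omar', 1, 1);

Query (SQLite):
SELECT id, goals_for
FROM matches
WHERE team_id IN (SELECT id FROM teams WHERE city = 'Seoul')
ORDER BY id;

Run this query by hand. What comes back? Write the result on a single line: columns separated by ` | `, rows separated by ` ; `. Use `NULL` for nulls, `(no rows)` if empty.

1 | 1 ; 8 | 2

Inner query: teams.id where city = 'Seoul'.
Outer: keep matches rows whose team_id is in that set.
Inner query → {2}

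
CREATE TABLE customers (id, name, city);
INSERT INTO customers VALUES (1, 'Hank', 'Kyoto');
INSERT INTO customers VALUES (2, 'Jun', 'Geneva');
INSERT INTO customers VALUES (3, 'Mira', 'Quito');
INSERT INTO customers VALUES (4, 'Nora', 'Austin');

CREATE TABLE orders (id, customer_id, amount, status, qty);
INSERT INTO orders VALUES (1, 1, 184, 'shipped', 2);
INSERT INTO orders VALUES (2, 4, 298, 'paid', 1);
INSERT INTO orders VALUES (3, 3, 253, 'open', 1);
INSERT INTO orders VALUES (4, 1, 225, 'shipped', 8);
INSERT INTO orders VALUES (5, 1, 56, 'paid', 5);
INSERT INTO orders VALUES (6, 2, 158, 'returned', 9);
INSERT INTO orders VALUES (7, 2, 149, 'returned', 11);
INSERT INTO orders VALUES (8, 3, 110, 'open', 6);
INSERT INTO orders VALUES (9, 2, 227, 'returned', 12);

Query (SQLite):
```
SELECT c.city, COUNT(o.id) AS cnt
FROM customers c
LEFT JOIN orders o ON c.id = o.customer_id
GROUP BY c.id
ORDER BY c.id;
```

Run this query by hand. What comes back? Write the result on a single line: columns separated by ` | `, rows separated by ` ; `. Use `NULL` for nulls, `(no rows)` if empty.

LEFT JOIN keeps every customers row; unmatched ones get NULL for orders columns.
Group by customers.id and compute COUNT(o.id). COUNT(col) of an all-NULL group is 0.
  1: ids {1, 4, 5} → COUNT(o.id)=3
  2: ids {6, 7, 9} → COUNT(o.id)=3
  3: ids {3, 8} → COUNT(o.id)=2
  4: ids {2} → COUNT(o.id)=1

Kyoto | 3 ; Geneva | 3 ; Quito | 2 ; Austin | 1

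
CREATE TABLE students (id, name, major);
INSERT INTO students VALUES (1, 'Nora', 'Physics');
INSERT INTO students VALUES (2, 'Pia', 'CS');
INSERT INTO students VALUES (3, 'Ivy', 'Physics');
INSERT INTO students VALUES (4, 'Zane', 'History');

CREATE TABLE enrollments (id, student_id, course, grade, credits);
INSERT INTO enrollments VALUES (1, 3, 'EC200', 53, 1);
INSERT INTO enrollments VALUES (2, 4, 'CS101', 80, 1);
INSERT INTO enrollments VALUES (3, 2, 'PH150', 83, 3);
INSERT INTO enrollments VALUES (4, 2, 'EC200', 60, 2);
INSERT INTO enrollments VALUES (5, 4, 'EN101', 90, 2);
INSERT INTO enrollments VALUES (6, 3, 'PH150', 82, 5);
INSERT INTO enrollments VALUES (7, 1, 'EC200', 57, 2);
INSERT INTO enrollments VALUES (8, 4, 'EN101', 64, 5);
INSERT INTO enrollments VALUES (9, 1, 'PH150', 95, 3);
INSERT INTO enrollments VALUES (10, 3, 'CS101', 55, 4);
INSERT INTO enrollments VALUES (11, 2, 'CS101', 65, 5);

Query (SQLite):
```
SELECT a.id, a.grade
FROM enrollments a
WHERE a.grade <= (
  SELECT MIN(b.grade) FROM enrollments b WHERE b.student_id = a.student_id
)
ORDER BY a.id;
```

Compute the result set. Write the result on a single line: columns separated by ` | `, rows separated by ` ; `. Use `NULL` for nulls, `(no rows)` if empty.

For each enrollments row a, compute MIN(grade) over rows sharing a.student_id.
Keep row a if a.grade <= that per-group MIN.
  student_id=1: MIN(grade) = 57
  student_id=2: MIN(grade) = 60
  student_id=3: MIN(grade) = 53
  student_id=4: MIN(grade) = 64

1 | 53 ; 4 | 60 ; 7 | 57 ; 8 | 64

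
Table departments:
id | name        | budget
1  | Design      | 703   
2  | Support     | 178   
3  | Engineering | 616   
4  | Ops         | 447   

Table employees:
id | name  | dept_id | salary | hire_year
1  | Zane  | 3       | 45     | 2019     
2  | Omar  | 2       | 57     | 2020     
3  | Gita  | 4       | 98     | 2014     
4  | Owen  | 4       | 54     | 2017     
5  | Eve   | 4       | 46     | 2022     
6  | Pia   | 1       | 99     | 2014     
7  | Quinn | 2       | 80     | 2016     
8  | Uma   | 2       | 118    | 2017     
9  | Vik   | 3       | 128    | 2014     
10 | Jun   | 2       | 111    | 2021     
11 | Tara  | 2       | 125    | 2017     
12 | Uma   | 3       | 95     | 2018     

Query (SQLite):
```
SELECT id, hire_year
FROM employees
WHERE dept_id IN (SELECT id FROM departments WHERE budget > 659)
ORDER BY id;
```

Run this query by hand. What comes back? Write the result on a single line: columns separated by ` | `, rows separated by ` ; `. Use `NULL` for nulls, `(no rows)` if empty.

6 | 2014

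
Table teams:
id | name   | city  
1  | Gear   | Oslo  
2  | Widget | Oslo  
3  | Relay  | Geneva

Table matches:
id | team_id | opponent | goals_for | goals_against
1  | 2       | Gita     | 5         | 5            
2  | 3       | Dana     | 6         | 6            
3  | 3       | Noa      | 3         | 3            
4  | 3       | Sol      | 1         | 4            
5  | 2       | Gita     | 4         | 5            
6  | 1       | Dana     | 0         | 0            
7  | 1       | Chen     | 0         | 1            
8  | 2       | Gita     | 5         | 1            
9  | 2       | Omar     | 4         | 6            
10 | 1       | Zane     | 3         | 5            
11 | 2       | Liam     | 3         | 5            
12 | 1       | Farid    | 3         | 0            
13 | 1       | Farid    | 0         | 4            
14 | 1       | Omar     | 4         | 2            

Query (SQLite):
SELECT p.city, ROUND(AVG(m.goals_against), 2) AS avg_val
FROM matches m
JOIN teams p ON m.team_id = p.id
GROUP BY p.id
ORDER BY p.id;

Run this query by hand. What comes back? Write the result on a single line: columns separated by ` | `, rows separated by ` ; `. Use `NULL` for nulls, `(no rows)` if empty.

Oslo | 2 ; Oslo | 4.4 ; Geneva | 4.33

Join each matches row to its teams via team_id.
Group joined rows by teams.id; compute ROUND(AVG(m.goals_against), 2) per group.
  1: ids {6, 7, 10, 12, 13, 14} → ROUND(AVG(m.goals_against), 2)=2
  2: ids {1, 5, 8, 9, 11} → ROUND(AVG(m.goals_against), 2)=4.4
  3: ids {2, 3, 4} → ROUND(AVG(m.goals_against), 2)=4.33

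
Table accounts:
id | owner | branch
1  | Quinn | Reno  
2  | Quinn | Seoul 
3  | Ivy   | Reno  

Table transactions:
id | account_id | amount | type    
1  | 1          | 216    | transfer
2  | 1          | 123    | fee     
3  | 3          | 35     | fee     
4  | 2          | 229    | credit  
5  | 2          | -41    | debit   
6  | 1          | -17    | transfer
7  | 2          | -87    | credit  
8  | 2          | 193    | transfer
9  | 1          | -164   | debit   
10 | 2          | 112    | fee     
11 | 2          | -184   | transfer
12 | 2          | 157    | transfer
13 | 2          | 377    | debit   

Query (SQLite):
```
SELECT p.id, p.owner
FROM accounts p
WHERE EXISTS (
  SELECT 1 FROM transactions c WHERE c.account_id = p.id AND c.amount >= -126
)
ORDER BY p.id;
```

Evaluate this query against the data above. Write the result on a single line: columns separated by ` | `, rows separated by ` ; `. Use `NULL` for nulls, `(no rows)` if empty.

For each accounts row, check whether any transactions with matching account_id has amount >= -126.
Keep rows where that is true.

1 | Quinn ; 2 | Quinn ; 3 | Ivy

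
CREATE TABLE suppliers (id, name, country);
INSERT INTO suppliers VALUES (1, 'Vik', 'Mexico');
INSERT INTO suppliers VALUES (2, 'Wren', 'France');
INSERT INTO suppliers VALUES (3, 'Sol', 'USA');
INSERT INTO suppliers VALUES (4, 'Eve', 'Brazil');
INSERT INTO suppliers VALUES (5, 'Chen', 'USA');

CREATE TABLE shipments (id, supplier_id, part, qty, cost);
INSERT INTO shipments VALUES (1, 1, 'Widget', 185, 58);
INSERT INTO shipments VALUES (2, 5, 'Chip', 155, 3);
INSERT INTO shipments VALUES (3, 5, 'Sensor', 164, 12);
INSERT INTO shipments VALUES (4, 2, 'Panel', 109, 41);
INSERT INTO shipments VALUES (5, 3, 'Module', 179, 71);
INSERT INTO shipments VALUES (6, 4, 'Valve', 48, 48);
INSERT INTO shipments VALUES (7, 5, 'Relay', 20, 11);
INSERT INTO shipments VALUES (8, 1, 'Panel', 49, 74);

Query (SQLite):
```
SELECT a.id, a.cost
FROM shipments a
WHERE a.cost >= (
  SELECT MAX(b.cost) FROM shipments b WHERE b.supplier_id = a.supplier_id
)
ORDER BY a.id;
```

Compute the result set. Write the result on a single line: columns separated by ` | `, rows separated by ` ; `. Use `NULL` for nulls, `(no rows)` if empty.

For each shipments row a, compute MAX(cost) over rows sharing a.supplier_id.
Keep row a if a.cost >= that per-group MAX.
  supplier_id=1: MAX(cost) = 74
  supplier_id=2: MAX(cost) = 41
  supplier_id=3: MAX(cost) = 71
  supplier_id=4: MAX(cost) = 48
  supplier_id=5: MAX(cost) = 12

3 | 12 ; 4 | 41 ; 5 | 71 ; 6 | 48 ; 8 | 74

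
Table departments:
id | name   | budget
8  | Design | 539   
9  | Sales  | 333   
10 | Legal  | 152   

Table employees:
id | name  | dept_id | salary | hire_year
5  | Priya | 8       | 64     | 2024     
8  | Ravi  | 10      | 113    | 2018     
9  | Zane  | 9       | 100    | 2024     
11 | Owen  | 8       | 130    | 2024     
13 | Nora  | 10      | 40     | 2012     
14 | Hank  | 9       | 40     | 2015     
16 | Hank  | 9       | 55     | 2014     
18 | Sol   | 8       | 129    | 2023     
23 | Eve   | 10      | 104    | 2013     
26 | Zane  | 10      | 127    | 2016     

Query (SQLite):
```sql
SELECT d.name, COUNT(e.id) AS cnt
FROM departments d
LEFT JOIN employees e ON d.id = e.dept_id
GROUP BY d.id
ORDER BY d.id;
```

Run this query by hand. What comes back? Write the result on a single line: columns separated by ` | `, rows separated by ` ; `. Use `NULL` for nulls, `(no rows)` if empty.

LEFT JOIN keeps every departments row; unmatched ones get NULL for employees columns.
Group by departments.id and compute COUNT(e.id). COUNT(col) of an all-NULL group is 0.
  8: ids {5, 11, 18} → COUNT(e.id)=3
  9: ids {9, 14, 16} → COUNT(e.id)=3
  10: ids {8, 13, 23, 26} → COUNT(e.id)=4

Design | 3 ; Sales | 3 ; Legal | 4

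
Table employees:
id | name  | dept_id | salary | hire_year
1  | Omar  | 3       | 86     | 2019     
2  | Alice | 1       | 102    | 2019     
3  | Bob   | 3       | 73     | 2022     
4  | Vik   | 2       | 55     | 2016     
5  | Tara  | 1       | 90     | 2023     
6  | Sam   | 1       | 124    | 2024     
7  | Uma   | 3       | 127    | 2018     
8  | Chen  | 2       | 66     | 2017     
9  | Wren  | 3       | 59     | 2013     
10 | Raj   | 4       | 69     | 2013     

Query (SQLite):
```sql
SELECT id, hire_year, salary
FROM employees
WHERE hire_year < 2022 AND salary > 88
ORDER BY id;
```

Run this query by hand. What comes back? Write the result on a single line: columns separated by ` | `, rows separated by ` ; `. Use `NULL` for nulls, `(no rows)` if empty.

hire_year < 2022: ids {1, 2, 4, 7, 8, 9, 10}
salary > 88: ids {2, 5, 6, 7}
Combine with AND.

2 | 2019 | 102 ; 7 | 2018 | 127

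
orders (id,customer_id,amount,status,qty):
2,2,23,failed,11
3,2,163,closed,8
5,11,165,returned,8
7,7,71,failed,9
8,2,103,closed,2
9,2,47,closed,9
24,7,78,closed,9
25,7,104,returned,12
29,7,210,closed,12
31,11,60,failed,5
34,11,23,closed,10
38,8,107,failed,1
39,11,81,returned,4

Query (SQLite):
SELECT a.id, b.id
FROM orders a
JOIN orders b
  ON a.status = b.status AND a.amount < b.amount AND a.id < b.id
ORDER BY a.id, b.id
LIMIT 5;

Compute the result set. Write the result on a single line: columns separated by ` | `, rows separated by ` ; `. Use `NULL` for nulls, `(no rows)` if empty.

Pairs (a,b) with same status, a.amount < b.amount, a.id < b.id.
status groups: closed:{3,8,9,24,29,34} failed:{2,7,31,38} returned:{5,25,39}
Ordered by (a.id, b.id); first 5.

2 | 7 ; 2 | 31 ; 2 | 38 ; 3 | 29 ; 7 | 38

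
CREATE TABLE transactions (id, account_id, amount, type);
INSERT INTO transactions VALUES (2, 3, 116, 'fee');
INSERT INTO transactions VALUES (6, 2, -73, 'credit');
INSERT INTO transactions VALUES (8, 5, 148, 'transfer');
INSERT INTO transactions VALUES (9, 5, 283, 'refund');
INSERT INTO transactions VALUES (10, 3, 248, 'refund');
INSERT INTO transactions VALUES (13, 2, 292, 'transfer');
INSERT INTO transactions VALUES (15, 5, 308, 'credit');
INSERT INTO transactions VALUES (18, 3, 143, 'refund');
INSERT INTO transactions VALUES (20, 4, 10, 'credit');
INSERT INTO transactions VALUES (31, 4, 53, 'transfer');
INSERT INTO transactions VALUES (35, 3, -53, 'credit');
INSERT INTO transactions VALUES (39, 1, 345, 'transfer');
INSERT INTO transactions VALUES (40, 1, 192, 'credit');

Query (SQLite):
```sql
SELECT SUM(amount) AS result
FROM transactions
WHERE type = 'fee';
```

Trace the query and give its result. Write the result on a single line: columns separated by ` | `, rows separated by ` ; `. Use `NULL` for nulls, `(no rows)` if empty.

116

Rows where type='fee' → amount values: [116].
SUM of non-NULL values = 116.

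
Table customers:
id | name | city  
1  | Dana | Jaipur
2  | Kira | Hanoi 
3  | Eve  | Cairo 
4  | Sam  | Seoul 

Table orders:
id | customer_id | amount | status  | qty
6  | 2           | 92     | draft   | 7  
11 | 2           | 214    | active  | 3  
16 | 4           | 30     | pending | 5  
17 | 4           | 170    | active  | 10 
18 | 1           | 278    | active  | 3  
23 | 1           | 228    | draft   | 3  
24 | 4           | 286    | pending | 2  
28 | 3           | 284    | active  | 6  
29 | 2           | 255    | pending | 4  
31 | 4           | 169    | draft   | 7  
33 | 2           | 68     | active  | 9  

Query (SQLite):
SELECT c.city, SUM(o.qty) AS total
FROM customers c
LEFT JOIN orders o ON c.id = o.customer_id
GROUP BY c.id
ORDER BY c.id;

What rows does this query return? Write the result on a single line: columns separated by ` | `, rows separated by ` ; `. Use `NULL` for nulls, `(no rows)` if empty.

LEFT JOIN keeps every customers row; unmatched ones get NULL for orders columns.
Group by customers.id and compute SUM(o.qty). SUM over an all-NULL group is NULL.
  1: ids {18, 23} → SUM(o.qty)=6
  2: ids {6, 11, 29, 33} → SUM(o.qty)=23
  3: ids {28} → SUM(o.qty)=6
  4: ids {16, 17, 24, 31} → SUM(o.qty)=24

Jaipur | 6 ; Hanoi | 23 ; Cairo | 6 ; Seoul | 24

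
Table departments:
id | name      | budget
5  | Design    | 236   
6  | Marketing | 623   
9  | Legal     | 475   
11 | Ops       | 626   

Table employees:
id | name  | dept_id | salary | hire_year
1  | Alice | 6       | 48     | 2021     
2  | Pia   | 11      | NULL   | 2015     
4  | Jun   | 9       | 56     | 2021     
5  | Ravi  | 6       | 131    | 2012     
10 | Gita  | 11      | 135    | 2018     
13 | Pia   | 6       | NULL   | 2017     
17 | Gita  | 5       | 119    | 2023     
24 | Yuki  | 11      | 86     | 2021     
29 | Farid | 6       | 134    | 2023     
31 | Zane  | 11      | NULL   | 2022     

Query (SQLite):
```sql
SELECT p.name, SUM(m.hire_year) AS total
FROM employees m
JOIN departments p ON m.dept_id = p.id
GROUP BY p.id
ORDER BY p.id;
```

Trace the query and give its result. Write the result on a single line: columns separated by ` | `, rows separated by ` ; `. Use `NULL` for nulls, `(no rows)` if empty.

Join each employees row to its departments via dept_id.
Group joined rows by departments.id; compute SUM(m.hire_year) per group.
  5: ids {17} → SUM(m.hire_year)=2023
  6: ids {1, 5, 13, 29} → SUM(m.hire_year)=8073
  9: ids {4} → SUM(m.hire_year)=2021
  11: ids {2, 10, 24, 31} → SUM(m.hire_year)=8076

Design | 2023 ; Marketing | 8073 ; Legal | 2021 ; Ops | 8076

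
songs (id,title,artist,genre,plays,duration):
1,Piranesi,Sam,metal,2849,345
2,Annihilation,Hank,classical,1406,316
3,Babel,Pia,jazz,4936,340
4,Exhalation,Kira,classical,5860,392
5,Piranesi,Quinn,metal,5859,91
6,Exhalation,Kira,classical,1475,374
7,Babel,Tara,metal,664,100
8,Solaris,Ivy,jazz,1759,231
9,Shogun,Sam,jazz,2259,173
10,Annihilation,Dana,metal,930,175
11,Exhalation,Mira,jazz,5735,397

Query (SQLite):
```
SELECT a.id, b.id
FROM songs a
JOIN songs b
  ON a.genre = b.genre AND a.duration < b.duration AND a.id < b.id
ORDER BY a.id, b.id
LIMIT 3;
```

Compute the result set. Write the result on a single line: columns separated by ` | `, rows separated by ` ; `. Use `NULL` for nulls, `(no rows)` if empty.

Pairs (a,b) with same genre, a.duration < b.duration, a.id < b.id.
genre groups: classical:{2,4,6} jazz:{3,8,9,11} metal:{1,5,7,10}
Ordered by (a.id, b.id); first 3.

2 | 4 ; 2 | 6 ; 3 | 11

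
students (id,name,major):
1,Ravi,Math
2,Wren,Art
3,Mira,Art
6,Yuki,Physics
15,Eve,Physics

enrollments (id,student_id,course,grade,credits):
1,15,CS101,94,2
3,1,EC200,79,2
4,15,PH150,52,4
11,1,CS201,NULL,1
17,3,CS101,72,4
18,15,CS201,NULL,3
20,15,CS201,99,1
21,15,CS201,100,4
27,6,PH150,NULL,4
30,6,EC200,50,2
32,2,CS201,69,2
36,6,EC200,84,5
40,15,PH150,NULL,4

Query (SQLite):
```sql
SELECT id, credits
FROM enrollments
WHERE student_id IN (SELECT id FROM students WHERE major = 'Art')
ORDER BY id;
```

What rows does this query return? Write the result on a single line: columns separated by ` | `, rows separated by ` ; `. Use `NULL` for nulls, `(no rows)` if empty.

Inner query: students.id where major = 'Art'.
Outer: keep enrollments rows whose student_id is in that set.
Inner query → {2, 3}

17 | 4 ; 32 | 2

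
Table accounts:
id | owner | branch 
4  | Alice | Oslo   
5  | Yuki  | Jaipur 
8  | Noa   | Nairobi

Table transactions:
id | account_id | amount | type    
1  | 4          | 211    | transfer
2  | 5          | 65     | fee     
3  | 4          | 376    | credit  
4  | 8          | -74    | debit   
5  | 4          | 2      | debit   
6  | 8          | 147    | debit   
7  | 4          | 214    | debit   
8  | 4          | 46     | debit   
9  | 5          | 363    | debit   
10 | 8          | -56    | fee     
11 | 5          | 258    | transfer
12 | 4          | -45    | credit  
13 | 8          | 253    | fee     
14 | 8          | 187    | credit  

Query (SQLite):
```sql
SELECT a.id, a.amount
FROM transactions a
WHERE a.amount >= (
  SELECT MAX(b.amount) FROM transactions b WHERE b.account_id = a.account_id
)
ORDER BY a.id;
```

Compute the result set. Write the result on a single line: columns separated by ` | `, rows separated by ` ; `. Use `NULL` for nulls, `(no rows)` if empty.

For each transactions row a, compute MAX(amount) over rows sharing a.account_id.
Keep row a if a.amount >= that per-group MAX.
  account_id=4: MAX(amount) = 376
  account_id=5: MAX(amount) = 363
  account_id=8: MAX(amount) = 253

3 | 376 ; 9 | 363 ; 13 | 253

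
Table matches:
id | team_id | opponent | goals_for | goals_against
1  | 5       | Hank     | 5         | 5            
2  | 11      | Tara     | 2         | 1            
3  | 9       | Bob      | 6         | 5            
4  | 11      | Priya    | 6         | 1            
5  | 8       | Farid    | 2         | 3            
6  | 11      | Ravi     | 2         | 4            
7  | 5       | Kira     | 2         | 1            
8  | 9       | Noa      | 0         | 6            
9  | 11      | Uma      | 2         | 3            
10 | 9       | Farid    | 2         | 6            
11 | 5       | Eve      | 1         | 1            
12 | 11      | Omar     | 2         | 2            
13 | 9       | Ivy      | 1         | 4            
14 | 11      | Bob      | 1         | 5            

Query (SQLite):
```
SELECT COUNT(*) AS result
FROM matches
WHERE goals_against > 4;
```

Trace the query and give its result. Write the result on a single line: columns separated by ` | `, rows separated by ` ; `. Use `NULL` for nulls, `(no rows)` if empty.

Rows where goals_against > 4 → goals_for values: [5, 6, 0, 2, 1].
COUNT(*) counts rows → 5.

5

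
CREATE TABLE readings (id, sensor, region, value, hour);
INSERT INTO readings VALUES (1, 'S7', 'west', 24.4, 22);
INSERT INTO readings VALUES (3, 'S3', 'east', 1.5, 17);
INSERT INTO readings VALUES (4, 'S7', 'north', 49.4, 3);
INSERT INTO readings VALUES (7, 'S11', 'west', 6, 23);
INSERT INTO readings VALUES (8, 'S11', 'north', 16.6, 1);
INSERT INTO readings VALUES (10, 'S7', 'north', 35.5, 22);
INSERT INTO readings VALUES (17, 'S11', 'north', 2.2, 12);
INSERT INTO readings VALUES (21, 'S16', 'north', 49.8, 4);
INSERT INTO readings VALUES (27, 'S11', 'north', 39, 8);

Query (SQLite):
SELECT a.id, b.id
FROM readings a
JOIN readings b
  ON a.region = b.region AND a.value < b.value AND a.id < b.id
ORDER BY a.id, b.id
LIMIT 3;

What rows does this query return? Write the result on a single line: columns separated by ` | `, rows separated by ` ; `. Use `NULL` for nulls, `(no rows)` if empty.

Pairs (a,b) with same region, a.value < b.value, a.id < b.id.
region groups: east:{3} north:{4,8,10,17,21,27} west:{1,7}
Ordered by (a.id, b.id); first 3.

4 | 21 ; 8 | 10 ; 8 | 21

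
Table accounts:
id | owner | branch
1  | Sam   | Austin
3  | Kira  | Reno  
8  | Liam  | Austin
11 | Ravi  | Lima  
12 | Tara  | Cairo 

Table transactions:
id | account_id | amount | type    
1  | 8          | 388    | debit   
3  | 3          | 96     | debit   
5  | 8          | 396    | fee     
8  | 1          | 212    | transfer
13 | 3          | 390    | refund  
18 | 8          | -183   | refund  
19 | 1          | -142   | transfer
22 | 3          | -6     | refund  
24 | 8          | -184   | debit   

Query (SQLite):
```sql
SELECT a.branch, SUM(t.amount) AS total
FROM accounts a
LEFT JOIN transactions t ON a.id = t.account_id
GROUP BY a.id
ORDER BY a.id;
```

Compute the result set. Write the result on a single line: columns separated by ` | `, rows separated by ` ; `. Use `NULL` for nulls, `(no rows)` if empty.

LEFT JOIN keeps every accounts row; unmatched ones get NULL for transactions columns.
Group by accounts.id and compute SUM(t.amount). SUM over an all-NULL group is NULL.
  1: ids {8, 19} → SUM(t.amount)=70
  3: ids {3, 13, 22} → SUM(t.amount)=480
  8: ids {1, 5, 18, 24} → SUM(t.amount)=417
  11: ids {—} → SUM(t.amount)=NULL
  12: ids {—} → SUM(t.amount)=NULL

Austin | 70 ; Reno | 480 ; Austin | 417 ; Lima | NULL ; Cairo | NULL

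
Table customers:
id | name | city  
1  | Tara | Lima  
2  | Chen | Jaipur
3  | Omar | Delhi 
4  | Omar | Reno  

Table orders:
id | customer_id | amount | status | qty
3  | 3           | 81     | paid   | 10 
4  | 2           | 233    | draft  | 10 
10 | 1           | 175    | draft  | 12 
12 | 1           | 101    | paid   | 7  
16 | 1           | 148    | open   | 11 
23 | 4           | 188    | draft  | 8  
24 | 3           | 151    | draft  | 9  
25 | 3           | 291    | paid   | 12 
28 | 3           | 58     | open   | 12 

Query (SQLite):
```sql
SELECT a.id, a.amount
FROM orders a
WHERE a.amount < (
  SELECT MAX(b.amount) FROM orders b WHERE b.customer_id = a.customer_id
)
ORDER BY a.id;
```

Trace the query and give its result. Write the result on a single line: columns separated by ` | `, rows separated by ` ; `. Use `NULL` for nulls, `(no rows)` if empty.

3 | 81 ; 12 | 101 ; 16 | 148 ; 24 | 151 ; 28 | 58

For each orders row a, compute MAX(amount) over rows sharing a.customer_id.
Keep row a if a.amount < that per-group MAX.
  customer_id=1: MAX(amount) = 175
  customer_id=2: MAX(amount) = 233
  customer_id=3: MAX(amount) = 291
  customer_id=4: MAX(amount) = 188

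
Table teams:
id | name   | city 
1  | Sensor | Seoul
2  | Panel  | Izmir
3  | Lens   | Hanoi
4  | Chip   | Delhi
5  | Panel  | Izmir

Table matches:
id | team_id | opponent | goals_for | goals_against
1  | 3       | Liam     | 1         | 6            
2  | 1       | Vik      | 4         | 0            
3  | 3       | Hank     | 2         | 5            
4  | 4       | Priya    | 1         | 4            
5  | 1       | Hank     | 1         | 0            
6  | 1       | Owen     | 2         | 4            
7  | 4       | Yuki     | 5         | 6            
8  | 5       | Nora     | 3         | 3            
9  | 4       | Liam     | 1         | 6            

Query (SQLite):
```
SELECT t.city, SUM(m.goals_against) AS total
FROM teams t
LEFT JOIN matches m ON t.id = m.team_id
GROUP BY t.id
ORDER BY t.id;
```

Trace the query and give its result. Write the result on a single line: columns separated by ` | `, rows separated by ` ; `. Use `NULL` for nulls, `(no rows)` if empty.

LEFT JOIN keeps every teams row; unmatched ones get NULL for matches columns.
Group by teams.id and compute SUM(m.goals_against). SUM over an all-NULL group is NULL.
  1: ids {2, 5, 6} → SUM(m.goals_against)=4
  2: ids {—} → SUM(m.goals_against)=NULL
  3: ids {1, 3} → SUM(m.goals_against)=11
  4: ids {4, 7, 9} → SUM(m.goals_against)=16
  5: ids {8} → SUM(m.goals_against)=3

Seoul | 4 ; Izmir | NULL ; Hanoi | 11 ; Delhi | 16 ; Izmir | 3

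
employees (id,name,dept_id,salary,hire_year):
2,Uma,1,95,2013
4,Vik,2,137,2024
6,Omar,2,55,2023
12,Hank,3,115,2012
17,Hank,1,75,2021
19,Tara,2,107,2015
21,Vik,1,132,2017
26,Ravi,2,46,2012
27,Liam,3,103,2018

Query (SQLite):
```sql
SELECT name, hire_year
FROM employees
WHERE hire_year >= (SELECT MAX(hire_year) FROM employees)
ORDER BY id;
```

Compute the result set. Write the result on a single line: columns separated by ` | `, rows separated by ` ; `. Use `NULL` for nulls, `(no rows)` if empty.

Scalar subquery: MAX(hire_year) over all employees rows = 2024.
Keep rows where hire_year >= that value.

Vik | 2024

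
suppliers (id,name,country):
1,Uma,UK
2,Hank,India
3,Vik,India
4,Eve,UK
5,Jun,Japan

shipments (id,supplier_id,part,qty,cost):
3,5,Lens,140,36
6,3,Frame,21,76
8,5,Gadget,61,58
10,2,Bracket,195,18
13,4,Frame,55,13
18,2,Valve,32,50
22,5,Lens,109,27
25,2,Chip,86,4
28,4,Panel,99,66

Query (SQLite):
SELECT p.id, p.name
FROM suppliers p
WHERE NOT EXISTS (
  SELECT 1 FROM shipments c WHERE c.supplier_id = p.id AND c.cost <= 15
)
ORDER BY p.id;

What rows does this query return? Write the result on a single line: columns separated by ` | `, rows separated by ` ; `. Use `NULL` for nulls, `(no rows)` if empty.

1 | Uma ; 3 | Vik ; 5 | Jun

For each suppliers row, check whether any shipments with matching supplier_id has cost <= 15.
Keep rows where that is false.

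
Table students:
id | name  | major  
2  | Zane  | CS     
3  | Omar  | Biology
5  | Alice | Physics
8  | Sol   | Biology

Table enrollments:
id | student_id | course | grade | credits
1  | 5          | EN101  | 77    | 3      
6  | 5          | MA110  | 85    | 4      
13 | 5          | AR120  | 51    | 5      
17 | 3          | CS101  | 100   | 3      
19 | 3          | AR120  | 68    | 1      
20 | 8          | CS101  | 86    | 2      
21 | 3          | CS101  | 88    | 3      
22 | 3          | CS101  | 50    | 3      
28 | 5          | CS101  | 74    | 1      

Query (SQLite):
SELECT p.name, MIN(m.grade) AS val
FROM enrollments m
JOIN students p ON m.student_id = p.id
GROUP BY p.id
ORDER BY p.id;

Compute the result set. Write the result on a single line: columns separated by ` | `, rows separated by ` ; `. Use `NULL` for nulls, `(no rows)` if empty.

Join each enrollments row to its students via student_id.
Group joined rows by students.id; compute MIN(m.grade) per group.
  3: ids {17, 19, 21, 22} → MIN(m.grade)=50
  5: ids {1, 6, 13, 28} → MIN(m.grade)=51
  8: ids {20} → MIN(m.grade)=86

Omar | 50 ; Alice | 51 ; Sol | 86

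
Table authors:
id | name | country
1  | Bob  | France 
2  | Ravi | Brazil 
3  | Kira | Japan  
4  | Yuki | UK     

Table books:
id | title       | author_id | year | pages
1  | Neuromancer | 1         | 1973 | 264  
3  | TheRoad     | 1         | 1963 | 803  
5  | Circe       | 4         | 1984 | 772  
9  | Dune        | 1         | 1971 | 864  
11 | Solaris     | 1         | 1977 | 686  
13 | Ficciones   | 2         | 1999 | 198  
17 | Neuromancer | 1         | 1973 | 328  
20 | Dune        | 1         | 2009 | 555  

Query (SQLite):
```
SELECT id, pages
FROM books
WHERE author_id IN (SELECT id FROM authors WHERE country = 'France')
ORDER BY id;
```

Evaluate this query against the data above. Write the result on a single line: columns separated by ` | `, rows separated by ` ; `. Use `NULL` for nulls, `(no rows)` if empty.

1 | 264 ; 3 | 803 ; 9 | 864 ; 11 | 686 ; 17 | 328 ; 20 | 555

Inner query: authors.id where country = 'France'.
Outer: keep books rows whose author_id is in that set.
Inner query → {1}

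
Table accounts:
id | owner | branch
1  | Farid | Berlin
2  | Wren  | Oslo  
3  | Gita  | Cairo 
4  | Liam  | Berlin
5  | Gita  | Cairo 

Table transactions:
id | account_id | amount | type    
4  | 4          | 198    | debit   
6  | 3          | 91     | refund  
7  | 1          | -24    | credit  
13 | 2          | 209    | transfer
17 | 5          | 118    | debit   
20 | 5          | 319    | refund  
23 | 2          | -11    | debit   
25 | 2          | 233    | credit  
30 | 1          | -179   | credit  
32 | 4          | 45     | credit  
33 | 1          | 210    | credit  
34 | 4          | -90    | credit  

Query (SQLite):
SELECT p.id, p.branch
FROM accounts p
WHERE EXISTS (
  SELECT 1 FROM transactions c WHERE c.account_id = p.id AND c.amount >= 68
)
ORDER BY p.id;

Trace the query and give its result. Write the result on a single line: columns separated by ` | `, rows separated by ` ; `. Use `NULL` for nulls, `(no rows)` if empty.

For each accounts row, check whether any transactions with matching account_id has amount >= 68.
Keep rows where that is true.

1 | Berlin ; 2 | Oslo ; 3 | Cairo ; 4 | Berlin ; 5 | Cairo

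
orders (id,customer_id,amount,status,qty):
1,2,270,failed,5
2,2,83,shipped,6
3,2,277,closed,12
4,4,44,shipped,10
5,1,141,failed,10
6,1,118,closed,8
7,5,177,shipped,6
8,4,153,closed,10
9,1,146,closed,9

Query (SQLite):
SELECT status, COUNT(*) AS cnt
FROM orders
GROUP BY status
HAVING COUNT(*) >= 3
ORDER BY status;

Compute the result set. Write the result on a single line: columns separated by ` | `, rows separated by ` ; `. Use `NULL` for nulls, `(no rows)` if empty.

closed | 4 ; shipped | 3

Partition orders by status; compute COUNT(*) within each group.
HAVING: keep groups with count ≥ 3.
  closed: ids {3, 6, 8, 9} → COUNT(*)=4
  failed: ids {1, 5} → COUNT(*)=2
  shipped: ids {2, 4, 7} → COUNT(*)=3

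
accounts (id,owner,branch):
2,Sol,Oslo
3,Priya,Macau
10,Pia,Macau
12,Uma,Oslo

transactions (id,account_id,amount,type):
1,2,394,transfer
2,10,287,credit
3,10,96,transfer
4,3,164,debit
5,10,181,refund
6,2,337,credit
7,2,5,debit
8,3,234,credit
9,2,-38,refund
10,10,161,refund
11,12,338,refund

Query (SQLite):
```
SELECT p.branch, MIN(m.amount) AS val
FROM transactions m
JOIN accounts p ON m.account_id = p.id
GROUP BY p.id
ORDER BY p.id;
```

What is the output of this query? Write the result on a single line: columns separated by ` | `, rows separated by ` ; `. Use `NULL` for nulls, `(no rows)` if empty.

Oslo | -38 ; Macau | 164 ; Macau | 96 ; Oslo | 338

Join each transactions row to its accounts via account_id.
Group joined rows by accounts.id; compute MIN(m.amount) per group.
  2: ids {1, 6, 7, 9} → MIN(m.amount)=-38
  3: ids {4, 8} → MIN(m.amount)=164
  10: ids {2, 3, 5, 10} → MIN(m.amount)=96
  12: ids {11} → MIN(m.amount)=338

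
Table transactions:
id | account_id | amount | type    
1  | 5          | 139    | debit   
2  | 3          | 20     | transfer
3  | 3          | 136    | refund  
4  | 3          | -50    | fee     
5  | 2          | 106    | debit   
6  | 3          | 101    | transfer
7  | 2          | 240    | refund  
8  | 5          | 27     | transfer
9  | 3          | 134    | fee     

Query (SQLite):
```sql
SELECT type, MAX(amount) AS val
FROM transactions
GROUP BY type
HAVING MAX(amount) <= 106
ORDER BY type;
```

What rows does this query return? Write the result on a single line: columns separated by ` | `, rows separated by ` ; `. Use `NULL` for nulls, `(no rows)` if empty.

Partition transactions by type; compute MAX(amount) within each group.
HAVING: keep groups where MAX(amount) <= 106.
  debit: ids {1, 5} → MAX(amount)=139
  fee: ids {4, 9} → MAX(amount)=134
  refund: ids {3, 7} → MAX(amount)=240
  transfer: ids {2, 6, 8} → MAX(amount)=101

transfer | 101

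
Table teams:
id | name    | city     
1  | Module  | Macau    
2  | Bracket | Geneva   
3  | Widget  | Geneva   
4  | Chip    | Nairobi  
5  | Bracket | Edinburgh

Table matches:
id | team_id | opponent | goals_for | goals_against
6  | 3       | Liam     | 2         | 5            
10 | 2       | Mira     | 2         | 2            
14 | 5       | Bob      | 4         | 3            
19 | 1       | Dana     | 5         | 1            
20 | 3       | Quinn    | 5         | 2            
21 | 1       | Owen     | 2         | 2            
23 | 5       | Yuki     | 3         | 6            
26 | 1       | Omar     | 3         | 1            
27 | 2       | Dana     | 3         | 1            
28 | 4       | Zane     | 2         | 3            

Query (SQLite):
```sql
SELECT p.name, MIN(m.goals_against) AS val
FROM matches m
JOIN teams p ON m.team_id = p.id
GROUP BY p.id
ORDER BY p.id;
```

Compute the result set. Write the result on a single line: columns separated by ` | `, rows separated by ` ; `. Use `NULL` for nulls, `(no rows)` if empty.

Join each matches row to its teams via team_id.
Group joined rows by teams.id; compute MIN(m.goals_against) per group.
  1: ids {19, 21, 26} → MIN(m.goals_against)=1
  2: ids {10, 27} → MIN(m.goals_against)=1
  3: ids {6, 20} → MIN(m.goals_against)=2
  4: ids {28} → MIN(m.goals_against)=3
  5: ids {14, 23} → MIN(m.goals_against)=3

Module | 1 ; Bracket | 1 ; Widget | 2 ; Chip | 3 ; Bracket | 3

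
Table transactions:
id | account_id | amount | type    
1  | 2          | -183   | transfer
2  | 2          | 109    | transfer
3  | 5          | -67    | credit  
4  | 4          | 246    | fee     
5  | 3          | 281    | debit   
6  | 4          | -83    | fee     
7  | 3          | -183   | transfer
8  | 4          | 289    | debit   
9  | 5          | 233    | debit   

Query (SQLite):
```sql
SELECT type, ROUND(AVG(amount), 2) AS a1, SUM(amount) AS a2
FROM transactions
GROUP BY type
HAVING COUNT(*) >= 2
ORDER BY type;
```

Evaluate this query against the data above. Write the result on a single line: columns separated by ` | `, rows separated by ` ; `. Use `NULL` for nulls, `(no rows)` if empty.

debit | 267.67 | 803 ; fee | 81.5 | 163 ; transfer | -85.67 | -257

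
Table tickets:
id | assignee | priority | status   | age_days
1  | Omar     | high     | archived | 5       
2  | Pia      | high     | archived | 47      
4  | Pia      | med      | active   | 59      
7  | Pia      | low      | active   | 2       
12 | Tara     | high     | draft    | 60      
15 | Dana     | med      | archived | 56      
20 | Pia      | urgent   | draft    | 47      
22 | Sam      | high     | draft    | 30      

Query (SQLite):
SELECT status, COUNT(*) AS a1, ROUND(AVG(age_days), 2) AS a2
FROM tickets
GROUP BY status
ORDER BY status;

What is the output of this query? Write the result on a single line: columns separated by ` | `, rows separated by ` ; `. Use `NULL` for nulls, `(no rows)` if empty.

Group tickets by status.
Per group compute: COUNT(*), ROUND(AVG(age_days), 2).
  active: ids {4, 7} → COUNT(*)=2, ROUND(AVG(age_days), 2)=30.5
  archived: ids {1, 2, 15} → COUNT(*)=3, ROUND(AVG(age_days), 2)=36
  draft: ids {12, 20, 22} → COUNT(*)=3, ROUND(AVG(age_days), 2)=45.67

active | 2 | 30.5 ; archived | 3 | 36 ; draft | 3 | 45.67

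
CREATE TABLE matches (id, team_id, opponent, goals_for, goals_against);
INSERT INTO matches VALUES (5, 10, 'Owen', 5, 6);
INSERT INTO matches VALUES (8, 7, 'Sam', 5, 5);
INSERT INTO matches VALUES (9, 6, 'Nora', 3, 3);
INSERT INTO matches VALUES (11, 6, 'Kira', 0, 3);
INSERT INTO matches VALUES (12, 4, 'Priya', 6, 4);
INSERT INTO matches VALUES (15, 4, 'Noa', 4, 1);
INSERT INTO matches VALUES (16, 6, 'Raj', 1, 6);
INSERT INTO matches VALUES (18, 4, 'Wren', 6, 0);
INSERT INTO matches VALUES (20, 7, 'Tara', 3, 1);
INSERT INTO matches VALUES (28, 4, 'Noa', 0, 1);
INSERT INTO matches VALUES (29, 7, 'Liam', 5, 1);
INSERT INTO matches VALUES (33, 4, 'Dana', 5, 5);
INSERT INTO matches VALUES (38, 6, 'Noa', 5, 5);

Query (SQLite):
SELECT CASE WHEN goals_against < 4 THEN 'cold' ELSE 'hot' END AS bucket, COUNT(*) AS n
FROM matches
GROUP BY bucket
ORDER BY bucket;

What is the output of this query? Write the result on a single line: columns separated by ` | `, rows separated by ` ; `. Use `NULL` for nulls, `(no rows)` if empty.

Bucket rows by goals_against < 4 → 'cold' else 'hot'; count each bucket.

cold | 7 ; hot | 6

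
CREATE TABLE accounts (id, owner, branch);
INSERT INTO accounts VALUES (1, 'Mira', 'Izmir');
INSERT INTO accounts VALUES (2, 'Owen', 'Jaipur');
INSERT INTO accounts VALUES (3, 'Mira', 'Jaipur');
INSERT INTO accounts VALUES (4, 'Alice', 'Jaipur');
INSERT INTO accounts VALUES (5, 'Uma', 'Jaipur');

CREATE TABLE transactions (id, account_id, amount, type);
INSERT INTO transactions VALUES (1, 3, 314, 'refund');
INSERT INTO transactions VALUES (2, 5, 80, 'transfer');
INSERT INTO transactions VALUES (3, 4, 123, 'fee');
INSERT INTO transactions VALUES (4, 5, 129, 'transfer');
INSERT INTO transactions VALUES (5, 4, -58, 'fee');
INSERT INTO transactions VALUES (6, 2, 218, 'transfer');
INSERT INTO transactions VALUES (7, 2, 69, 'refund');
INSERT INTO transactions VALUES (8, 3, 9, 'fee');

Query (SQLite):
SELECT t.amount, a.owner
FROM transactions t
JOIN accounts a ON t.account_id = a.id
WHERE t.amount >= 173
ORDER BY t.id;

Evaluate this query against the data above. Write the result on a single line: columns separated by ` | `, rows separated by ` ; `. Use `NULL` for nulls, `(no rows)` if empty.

Each transactions row matches the accounts row where account_id = accounts.id.
Then keep rows with t.amount >= 173.

314 | Mira ; 218 | Owen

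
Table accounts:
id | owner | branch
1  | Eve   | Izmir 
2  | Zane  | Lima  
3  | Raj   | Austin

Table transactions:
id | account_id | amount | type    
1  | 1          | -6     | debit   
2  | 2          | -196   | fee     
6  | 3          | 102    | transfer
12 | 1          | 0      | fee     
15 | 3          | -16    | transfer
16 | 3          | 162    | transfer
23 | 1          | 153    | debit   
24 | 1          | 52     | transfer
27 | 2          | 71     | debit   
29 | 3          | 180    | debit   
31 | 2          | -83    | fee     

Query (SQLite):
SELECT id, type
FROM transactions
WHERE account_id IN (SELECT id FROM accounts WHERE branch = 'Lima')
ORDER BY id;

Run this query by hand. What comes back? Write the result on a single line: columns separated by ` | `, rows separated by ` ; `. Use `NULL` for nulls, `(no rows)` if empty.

Inner query: accounts.id where branch = 'Lima'.
Outer: keep transactions rows whose account_id is in that set.
Inner query → {2}

2 | fee ; 27 | debit ; 31 | fee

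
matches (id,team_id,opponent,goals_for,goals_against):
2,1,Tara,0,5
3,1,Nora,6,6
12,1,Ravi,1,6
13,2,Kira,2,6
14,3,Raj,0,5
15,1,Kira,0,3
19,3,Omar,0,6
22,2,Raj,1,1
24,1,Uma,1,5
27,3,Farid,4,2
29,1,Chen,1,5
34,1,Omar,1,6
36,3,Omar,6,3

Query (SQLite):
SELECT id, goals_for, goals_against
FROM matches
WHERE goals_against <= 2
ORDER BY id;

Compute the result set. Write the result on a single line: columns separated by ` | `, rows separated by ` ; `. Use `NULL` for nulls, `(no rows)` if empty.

22 | 1 | 1 ; 27 | 4 | 2

goals_against <= 2: ids {22, 27}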